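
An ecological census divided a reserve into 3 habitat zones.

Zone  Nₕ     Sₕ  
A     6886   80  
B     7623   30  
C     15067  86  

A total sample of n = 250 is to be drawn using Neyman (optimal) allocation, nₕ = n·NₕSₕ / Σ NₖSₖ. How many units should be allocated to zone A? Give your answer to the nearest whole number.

66

A: NₕSₕ = 6886·80 = 550880
B: NₕSₕ = 7623·30 = 228690
C: NₕSₕ = 15067·86 = 1295762
Σ NₕSₕ = 2075332.
n_A = 250·550880/2075332 = 66.360... → 66.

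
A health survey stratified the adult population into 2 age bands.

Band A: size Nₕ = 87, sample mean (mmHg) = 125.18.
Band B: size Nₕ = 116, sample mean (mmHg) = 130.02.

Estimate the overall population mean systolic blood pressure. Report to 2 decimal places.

127.95

N = 203; weights Wₕ = Nₕ/N = (0.4286, 0.5714).
x̄_st = Σ Wₕ·x̄ₕ = 0.4286·125.18 + 0.5714·130.02 ≈ 127.9457...
→ 127.95.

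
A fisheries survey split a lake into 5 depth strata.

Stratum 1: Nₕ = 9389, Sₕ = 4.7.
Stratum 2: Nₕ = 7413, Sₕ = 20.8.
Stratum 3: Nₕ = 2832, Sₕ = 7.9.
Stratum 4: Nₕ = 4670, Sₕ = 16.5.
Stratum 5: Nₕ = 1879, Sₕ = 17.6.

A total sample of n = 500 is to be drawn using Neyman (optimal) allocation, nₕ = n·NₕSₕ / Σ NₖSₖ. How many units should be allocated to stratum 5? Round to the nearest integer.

50

Σ NₕSₕ = 9389·4.7 + 7413·20.8 + 2832·7.9 + 4670·16.5 + 1879·17.6 = 330816.9.
Share for 5: 33070.4/330816.9 = 0.09997.
n_5 = 500 × 0.09997 = 49.983... → 50.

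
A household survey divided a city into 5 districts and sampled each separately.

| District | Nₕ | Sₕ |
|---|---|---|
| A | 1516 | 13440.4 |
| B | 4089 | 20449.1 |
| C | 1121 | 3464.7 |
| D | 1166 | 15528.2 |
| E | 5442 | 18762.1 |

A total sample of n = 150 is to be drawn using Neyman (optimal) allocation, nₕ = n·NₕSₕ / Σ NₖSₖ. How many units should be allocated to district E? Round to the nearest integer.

Σ NₕSₕ = 1516·13440.4 + 4089·20449.1 + 1121·3464.7 + 1166·15528.2 + 5442·18762.1 = 228085174.4.
Share for E: 102103348.2/228085174.4 = 0.44765.
n_E = 150 × 0.44765 = 67.148... → 67.

67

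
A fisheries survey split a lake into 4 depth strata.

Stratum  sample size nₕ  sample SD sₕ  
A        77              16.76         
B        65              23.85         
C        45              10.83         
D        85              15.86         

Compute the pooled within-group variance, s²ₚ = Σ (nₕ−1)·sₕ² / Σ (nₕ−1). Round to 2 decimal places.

A: (77−1)·16.76² = 76·280.8976 = 21348.2176
B: (65−1)·23.85² = 64·568.8225 = 36404.64
C: (45−1)·10.83² = 44·117.2889 = 5160.7116
D: (85−1)·15.86² = 84·251.5396 = 21129.3264
Numerator = 84042.8956; denominator = Σ(nₕ−1) = 268.
s²ₚ = 84042.8956/268 = 313.5929... → 313.59.

313.59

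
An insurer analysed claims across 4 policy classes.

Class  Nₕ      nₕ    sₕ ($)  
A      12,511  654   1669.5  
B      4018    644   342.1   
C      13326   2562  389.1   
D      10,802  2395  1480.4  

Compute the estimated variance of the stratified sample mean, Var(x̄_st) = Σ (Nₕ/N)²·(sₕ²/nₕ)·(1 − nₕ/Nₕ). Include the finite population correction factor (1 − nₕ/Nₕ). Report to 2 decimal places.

N = 40657; Wₕ = Nₕ/N.
class A: (12511/40657)²·1669.5²/654·(1 − 654/12511) = 382.46463
class B: (4018/40657)²·342.1²/644·(1 − 644/4018) = 1.49041
class C: (13326/40657)²·389.1²/2562·(1 − 2562/13326) = 5.12798
class D: (10802/40657)²·1480.4²/2395·(1 − 2395/10802) = 50.27212
Sum = 439.35514 → 439.36.

439.36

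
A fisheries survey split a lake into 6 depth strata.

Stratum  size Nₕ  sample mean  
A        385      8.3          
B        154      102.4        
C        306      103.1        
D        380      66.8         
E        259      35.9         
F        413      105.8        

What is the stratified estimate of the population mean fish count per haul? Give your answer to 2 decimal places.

67.94

N = 385 + 154 + 306 + 380 + 259 + 413 = 1897.
Overall mean = Σ (Nₕ/N)·x̄ₕ — weight by population share, not a simple average.
Σ Nₕx̄ₕ = 385·8.3 + 154·102.4 + 306·103.1 + 380·66.8 + 259·35.9 + 413·105.8 = 3195.5 + 15769.6 + 31548.6 + 25384 + 9298.1 + 43695.4 = 128891.2.
Divide by N: 128891.2 / 1897 = 67.9448... → 67.94.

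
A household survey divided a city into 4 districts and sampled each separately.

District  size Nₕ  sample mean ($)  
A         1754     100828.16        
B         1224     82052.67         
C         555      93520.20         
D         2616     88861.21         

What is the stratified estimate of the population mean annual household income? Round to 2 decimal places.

N = 6149; weights Wₕ = Nₕ/N = (0.2852, 0.1991, 0.0903, 0.4254).
x̄_st = Σ Wₕ·x̄ₕ = 0.2852·100828.16 + 0.1991·82052.67 + 0.0903·93520.20 + 0.4254·88861.21 ≈ 91340.0060...
→ 91340.01.

91340.01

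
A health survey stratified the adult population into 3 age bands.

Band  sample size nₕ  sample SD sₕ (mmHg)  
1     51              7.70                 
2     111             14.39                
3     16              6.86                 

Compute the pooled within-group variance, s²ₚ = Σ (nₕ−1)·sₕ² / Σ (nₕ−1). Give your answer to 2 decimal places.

151.13

Degrees of freedom: 50 + 110 + 15 = 175.
Σ(nₕ−1)sₕ² = 50·59.29 + 110·207.0721 + 15·47.0596 = 26448.325.
s²ₚ = 26448.325 / 175 = 151.1333... → 151.13.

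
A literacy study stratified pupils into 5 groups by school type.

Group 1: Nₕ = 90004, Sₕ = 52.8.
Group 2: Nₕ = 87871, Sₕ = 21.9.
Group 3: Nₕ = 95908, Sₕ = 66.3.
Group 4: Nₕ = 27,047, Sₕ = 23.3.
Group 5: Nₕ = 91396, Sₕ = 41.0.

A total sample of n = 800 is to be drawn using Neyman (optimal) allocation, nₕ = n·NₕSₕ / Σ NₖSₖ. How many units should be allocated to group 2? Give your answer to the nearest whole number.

Σ NₕSₕ = 90004·52.8 + 87871·21.9 + 95908·66.3 + 27047·23.3 + 91396·41.0 = 17412717.6.
Share for 2: 1924374.9/17412717.6 = 0.11052.
n_2 = 800 × 0.11052 = 88.412... → 88.

88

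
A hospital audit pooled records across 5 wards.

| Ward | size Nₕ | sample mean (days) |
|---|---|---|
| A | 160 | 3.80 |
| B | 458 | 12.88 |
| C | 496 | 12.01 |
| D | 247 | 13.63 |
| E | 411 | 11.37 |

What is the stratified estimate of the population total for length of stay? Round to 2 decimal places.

20503.68

Estimate total by summing Nₕ·x̄ₕ over strata.
160·3.80 + 458·12.88 + 496·12.01 + 247·13.63 + 411·11.37 = 608 + 5899.04 + 5956.96 + 3366.61 + 4673.07 = 20503.68.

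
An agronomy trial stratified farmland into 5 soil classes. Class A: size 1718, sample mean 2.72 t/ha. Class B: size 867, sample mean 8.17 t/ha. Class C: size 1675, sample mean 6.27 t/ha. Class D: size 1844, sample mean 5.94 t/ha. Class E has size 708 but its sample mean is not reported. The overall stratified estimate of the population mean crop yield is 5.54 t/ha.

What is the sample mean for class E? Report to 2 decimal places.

N = 1718 + 867 + 1675 + 1844 + 708 = 6812.
Overall total = μ·N = 5.54·6812 = 37738.48.
Subtract the known strata: 1718·2.72 + 867·8.17 + 1675·6.27 + 1844·5.94 = 33211.96.
Remaining total for class E: 37738.48 − 33211.96 = 4526.52.
Divide by its size: 4526.52 / 708 = 6.3934... → 6.39.

6.39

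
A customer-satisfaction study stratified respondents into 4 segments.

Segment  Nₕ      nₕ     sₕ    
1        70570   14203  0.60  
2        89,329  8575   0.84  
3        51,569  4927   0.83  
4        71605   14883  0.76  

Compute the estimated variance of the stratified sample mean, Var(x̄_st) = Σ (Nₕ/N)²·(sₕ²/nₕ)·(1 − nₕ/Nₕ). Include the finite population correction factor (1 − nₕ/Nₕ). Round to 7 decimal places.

0.0000148

N = 283073. Term for each stratum: Wₕ²sₕ²/nₕ·(1−nₕ/Nₕ).
Var(x̄_st) = 0.0000012583 + 0.0000074077 + 0.0000041970 + 0.0000019671 = 0.0000148301 → 0.0000148.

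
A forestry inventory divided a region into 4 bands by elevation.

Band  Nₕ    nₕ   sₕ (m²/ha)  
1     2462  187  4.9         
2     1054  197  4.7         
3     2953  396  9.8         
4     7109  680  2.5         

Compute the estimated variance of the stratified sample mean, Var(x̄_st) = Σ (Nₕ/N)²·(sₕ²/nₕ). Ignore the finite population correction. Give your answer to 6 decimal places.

0.018888

N = 13578. Term for each stratum: Wₕ²sₕ²/nₕ.
Var(x̄_st) = 0.004221386 + 0.000675677 + 0.011471290 + 0.002519513 = 0.018887865 → 0.018888.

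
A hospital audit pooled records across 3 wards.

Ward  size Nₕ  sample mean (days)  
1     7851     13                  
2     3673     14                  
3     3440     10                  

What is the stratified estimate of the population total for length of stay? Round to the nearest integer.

187885

Population total = Σ Nₕ·x̄ₕ (each stratum's size times its mean).
7851·13 + 3673·14 + 3440·10 = 102063 + 51422 + 34400 = 187885.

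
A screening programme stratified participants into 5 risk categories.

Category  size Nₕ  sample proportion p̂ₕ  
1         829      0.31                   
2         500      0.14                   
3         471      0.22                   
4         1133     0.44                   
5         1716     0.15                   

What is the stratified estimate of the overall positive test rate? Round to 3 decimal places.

Wₕ = Nₕ/N with N = 4649: 0.1783, 0.1076, 0.1013, 0.2437, 0.3691.
p̂_st = 0.1783·0.31 + 0.1076·0.14 + 0.1013·0.22 + 0.2437·0.44 + 0.3691·0.15 ≈ 0.25522... → 0.255.

0.255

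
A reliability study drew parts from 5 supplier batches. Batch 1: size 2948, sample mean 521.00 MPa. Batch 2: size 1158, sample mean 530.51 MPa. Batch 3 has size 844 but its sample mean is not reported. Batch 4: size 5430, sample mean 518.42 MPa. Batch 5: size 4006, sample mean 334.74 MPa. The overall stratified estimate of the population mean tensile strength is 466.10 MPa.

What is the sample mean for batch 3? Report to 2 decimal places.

472.85

Σ Nₕx̄ₕ = N·μ, so 844·x̄_3 = 14386·466.10 − (2948·521.00 + 1158·530.51 + 5430·518.42 + 4006·334.74).
= 6705314.6 − 6306227.62 = 399086.98.
x̄_3 = 399086.98 / 844 = 472.8519... → 472.85.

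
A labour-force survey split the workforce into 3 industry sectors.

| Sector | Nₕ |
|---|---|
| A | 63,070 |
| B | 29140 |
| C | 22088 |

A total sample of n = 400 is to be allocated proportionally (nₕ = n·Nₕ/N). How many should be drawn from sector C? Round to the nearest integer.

77

N = 63070 + 29140 + 22088 = 114298.
n_C = 400·22088/114298 = 77.300... → 77.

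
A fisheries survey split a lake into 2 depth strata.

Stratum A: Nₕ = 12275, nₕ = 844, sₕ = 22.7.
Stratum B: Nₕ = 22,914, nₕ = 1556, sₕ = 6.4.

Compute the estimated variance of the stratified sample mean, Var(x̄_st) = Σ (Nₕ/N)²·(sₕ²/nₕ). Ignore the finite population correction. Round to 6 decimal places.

0.085453

N = 35189; Wₕ = Nₕ/N.
stratum A: (12275/35189)²·22.7²/844 = 0.074291379
stratum B: (22914/35189)²·6.4²/1556 = 0.011161905
Sum = 0.085453284 → 0.085453.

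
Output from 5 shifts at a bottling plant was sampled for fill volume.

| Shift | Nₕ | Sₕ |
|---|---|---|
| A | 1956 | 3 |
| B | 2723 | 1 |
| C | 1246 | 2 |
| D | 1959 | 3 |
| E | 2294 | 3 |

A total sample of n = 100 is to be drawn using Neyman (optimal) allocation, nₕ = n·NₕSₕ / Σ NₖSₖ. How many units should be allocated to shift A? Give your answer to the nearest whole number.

Σ NₕSₕ = 1956·3 + 2723·1 + 1246·2 + 1959·3 + 2294·3 = 23842.
Share for A: 5868/23842 = 0.24612.
n_A = 100 × 0.24612 = 24.612... → 25.

25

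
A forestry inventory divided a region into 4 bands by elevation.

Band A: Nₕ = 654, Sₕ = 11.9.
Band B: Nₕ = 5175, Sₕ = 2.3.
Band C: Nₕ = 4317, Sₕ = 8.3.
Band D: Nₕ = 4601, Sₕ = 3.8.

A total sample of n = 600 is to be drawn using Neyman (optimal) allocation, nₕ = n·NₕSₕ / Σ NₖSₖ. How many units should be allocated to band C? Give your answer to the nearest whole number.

A: NₕSₕ = 654·11.9 = 7782.6
B: NₕSₕ = 5175·2.3 = 11902.5
C: NₕSₕ = 4317·8.3 = 35831.1
D: NₕSₕ = 4601·3.8 = 17483.8
Σ NₕSₕ = 73000.
n_C = 600·35831.1/73000 = 294.502... → 295.

295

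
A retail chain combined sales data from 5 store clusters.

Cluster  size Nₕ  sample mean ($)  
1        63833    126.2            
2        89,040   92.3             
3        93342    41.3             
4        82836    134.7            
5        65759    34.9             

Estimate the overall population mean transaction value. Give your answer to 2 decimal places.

N = 394810; weights Wₕ = Nₕ/N = (0.1617, 0.2255, 0.2364, 0.2098, 0.1666).
x̄_st = Σ Wₕ·x̄ₕ = 0.1617·126.2 + 0.2255·92.3 + 0.2364·41.3 + 0.2098·134.7 + 0.1666·34.9 ≈ 85.0590...
→ 85.06.

85.06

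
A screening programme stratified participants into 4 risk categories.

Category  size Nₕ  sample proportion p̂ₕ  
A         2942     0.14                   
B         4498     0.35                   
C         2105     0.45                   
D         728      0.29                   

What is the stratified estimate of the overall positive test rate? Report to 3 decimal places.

0.306

Wₕ = Nₕ/N with N = 10273: 0.2864, 0.4378, 0.2049, 0.0709.
p̂_st = 0.2864·0.14 + 0.4378·0.35 + 0.2049·0.45 + 0.0709·0.29 ≈ 0.30610... → 0.306.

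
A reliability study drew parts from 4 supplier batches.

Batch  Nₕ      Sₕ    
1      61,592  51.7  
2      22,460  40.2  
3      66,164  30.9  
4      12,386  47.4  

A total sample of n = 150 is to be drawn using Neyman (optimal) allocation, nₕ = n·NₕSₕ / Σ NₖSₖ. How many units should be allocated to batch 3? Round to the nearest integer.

1: NₕSₕ = 61592·51.7 = 3184306.4
2: NₕSₕ = 22460·40.2 = 902892
3: NₕSₕ = 66164·30.9 = 2044467.6
4: NₕSₕ = 12386·47.4 = 587096.4
Σ NₕSₕ = 6718762.4.
n_3 = 150·2044467.6/6718762.4 = 45.644... → 46.

46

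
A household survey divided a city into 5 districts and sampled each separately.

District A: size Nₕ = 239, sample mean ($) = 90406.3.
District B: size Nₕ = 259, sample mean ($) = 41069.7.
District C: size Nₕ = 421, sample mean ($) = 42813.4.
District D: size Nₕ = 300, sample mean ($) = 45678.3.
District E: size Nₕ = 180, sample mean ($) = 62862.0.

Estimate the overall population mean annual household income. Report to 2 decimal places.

53815.05

N = 1399; weights Wₕ = Nₕ/N = (0.1708, 0.1851, 0.3009, 0.2144, 0.1287).
x̄_st = Σ Wₕ·x̄ₕ = 0.1708·90406.3 + 0.1851·41069.7 + 0.3009·42813.4 + 0.2144·45678.3 + 0.1287·62862.0 ≈ 53815.0460...
→ 53815.05.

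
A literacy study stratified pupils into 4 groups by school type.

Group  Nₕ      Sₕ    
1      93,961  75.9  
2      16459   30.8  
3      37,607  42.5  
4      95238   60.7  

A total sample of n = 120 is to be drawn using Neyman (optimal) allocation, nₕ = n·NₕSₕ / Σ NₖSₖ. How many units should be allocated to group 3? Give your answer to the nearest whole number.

Σ NₕSₕ = 93961·75.9 + 16459·30.8 + 37607·42.5 + 95238·60.7 = 15017821.2.
Share for 3: 1598297.5/15017821.2 = 0.10643.
n_3 = 120 × 0.10643 = 12.771... → 13.

13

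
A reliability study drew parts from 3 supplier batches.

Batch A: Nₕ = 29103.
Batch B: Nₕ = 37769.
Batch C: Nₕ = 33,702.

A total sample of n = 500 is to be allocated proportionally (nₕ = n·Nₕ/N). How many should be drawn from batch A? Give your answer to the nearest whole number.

145

N = 29103 + 37769 + 33702 = 100574.
n_A = 500·29103/100574 = 144.685... → 145.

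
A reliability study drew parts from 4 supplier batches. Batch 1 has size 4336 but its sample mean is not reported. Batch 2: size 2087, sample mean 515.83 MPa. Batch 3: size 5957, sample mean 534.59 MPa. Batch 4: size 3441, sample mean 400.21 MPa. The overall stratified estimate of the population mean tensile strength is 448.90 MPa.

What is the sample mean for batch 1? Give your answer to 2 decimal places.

N = 4336 + 2087 + 5957 + 3441 = 15821.
Overall total = μ·N = 448.90·15821 = 7102046.9.
Subtract the known strata: 2087·515.83 + 5957·534.59 + 3441·400.21 = 5638212.45.
Remaining total for batch 1: 7102046.9 − 5638212.45 = 1463834.45.
Divide by its size: 1463834.45 / 4336 = 337.6002... → 337.60.

337.60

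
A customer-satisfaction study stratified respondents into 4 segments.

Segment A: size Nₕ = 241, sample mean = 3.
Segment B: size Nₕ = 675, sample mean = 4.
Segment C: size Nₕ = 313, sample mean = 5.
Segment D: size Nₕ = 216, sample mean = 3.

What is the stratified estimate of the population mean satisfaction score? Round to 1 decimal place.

N = 241 + 675 + 313 + 216 = 1445.
The stratified mean weights each stratum mean by its population share Nₕ/N.
Σ Nₕx̄ₕ = 241·3 + 675·4 + 313·5 + 216·3 = 723 + 2700 + 1565 + 648 = 5636.
Divide by N: 5636 / 1445 = 3.900... → 3.9.

3.9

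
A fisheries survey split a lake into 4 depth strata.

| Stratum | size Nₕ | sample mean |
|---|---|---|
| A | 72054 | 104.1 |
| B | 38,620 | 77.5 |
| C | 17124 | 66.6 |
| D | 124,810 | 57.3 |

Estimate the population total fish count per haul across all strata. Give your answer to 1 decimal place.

18785942.8

Population total = Σ Nₕ·x̄ₕ (each stratum's size times its mean).
72054·104.1 + 38620·77.5 + 17124·66.6 + 124810·57.3 = 7500821.4 + 2993050 + 1140458.4 + 7151613 = 18785942.8.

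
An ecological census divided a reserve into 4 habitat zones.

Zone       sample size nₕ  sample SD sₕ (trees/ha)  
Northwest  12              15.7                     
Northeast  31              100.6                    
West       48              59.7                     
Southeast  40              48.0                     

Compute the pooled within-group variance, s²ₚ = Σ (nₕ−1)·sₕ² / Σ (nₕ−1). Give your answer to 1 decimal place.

Northwest: (12−1)·15.7² = 11·246.49 = 2711.39
Northeast: (31−1)·100.6² = 30·10120.36 = 303610.8
West: (48−1)·59.7² = 47·3564.09 = 167512.23
Southeast: (40−1)·48.0² = 39·2304 = 89856
Numerator = 563690.42; denominator = Σ(nₕ−1) = 127.
s²ₚ = 563690.42/127 = 4438.507... → 4438.5.

4438.5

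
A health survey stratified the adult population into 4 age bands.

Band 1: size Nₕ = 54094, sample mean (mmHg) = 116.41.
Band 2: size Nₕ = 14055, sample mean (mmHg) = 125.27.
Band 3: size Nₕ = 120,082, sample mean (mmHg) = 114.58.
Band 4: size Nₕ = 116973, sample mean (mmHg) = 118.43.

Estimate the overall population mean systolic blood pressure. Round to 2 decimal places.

116.87

N = 305204; weights Wₕ = Nₕ/N = (0.1772, 0.0461, 0.3934, 0.3833).
x̄_st = Σ Wₕ·x̄ₕ = 0.1772·116.41 + 0.0461·125.27 + 0.3934·114.58 + 0.3833·118.43 ≈ 116.8722...
→ 116.87.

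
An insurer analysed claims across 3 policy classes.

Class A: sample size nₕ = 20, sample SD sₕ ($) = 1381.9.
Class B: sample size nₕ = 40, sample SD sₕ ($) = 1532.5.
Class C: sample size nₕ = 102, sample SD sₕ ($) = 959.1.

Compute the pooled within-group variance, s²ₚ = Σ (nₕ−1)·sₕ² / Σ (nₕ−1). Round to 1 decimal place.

Degrees of freedom: 19 + 39 + 101 = 159.
Σ(nₕ−1)sₕ² = 19·1909647.61 + 39·2348556.25 + 101·919872.81 = 220784152.15.
s²ₚ = 220784152.15 / 159 = 1388579.573... → 1388579.6.

1388579.6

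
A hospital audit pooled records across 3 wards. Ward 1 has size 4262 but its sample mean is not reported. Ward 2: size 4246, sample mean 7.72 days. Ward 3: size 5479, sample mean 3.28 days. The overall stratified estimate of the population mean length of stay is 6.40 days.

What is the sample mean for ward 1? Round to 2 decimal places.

N = 4262 + 4246 + 5479 = 13987.
Overall total = μ·N = 6.40·13987 = 89516.8.
Subtract the known strata: 4246·7.72 + 5479·3.28 = 50750.24.
Remaining total for ward 1: 89516.8 − 50750.24 = 38766.56.
Divide by its size: 38766.56 / 4262 = 9.0959... → 9.10.

9.10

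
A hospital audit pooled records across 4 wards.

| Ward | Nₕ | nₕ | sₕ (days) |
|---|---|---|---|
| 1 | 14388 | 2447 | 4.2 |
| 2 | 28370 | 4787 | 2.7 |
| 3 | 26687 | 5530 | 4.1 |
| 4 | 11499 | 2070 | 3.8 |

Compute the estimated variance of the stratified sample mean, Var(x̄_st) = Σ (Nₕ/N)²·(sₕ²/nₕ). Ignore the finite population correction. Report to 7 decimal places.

0.0008861

N = 80944; Wₕ = Nₕ/N.
ward 1: (14388/80944)²·4.2²/2447 = 0.0002277698
ward 2: (28370/80944)²·2.7²/4787 = 0.0001870740
ward 3: (26687/80944)²·4.1²/5530 = 0.0003304249
ward 4: (11499/80944)²·3.8²/2070 = 0.0001407822
Sum = 0.0008860509 → 0.0008861.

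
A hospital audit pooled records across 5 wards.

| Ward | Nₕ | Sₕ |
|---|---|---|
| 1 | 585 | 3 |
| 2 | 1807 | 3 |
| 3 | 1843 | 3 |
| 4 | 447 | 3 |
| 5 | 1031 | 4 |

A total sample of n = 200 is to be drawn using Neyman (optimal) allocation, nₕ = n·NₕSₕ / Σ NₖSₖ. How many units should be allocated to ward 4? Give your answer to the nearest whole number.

15

Σ NₕSₕ = 585·3 + 1807·3 + 1843·3 + 447·3 + 1031·4 = 18170.
Share for 4: 1341/18170 = 0.07380.
n_4 = 200 × 0.07380 = 14.761... → 15.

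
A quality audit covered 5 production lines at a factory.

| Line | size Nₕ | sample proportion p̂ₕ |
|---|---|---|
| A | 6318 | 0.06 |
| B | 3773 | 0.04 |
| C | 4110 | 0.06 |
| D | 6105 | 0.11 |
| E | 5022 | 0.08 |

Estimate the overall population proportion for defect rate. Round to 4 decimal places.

0.0730

N = 6318 + 3773 + 4110 + 6105 + 5022 = 25328.
Overall proportion = Σ (Nₕ/N)·p̂ₕ.
Σ Nₕp̂ₕ = 379.08 + 150.92 + 246.6 + 671.55 + 401.76 = 1849.91.
1849.91 / 25328 = 0.073038... → 0.0730.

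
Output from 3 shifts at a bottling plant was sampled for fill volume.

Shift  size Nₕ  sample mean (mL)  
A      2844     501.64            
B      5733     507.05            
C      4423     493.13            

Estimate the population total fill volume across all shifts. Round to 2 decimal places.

6514695.80

A: 2844·501.64 = 1426664.16
B: 5733·507.05 = 2906917.65
C: 4423·493.13 = 2181113.99
τ̂ = Σ Nₕx̄ₕ = 6514695.80.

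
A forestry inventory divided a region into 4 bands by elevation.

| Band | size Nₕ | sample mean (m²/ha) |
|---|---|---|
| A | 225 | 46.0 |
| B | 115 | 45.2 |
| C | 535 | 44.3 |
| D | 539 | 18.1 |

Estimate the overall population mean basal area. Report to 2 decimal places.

34.66

x̄_st = (Σ Nₕx̄ₕ) / (Σ Nₕ) = (225·46.0 + 115·45.2 + 535·44.3 + 539·18.1) / 1414
= 49004.4 / 1414 = 34.6566... → 34.66.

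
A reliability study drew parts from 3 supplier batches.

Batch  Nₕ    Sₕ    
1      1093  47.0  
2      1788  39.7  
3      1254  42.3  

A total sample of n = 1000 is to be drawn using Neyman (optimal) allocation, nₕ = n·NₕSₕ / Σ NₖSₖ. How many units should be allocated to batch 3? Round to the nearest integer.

Σ NₕSₕ = 1093·47.0 + 1788·39.7 + 1254·42.3 = 175398.8.
Share for 3: 53044.2/175398.8 = 0.30242.
n_3 = 1000 × 0.30242 = 302.421... → 302.

302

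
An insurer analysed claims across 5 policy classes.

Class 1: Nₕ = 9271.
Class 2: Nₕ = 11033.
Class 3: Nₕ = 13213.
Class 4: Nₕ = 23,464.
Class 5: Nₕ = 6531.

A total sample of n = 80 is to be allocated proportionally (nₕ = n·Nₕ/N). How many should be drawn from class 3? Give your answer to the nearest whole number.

Share of class 3 = 13213/63512 = 0.20804.
Allocate 80 × 0.20804 = 16.643... → 17.

17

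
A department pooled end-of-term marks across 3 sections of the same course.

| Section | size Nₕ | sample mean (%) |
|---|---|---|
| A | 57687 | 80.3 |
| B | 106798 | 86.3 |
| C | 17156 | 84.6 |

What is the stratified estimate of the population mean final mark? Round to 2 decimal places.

N = 181641; weights Wₕ = Nₕ/N = (0.3176, 0.5880, 0.0945).
x̄_st = Σ Wₕ·x̄ₕ = 0.3176·80.3 + 0.5880·86.3 + 0.0945·84.6 ≈ 84.2339...
→ 84.23.

84.23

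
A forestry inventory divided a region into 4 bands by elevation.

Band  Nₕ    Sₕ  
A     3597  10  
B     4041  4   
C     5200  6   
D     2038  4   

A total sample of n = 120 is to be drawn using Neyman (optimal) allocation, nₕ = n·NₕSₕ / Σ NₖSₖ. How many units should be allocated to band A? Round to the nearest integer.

47

Σ NₕSₕ = 3597·10 + 4041·4 + 5200·6 + 2038·4 = 91486.
Share for A: 35970/91486 = 0.39317.
n_A = 120 × 0.39317 = 47.181... → 47.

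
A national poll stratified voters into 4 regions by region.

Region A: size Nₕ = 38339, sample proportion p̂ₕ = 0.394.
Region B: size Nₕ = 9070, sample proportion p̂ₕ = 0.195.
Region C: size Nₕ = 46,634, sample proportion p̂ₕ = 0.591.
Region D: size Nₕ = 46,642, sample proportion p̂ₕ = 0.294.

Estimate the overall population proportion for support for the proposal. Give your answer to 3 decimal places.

0.413

Wₕ = Nₕ/N with N = 140685: 0.2725, 0.0645, 0.3315, 0.3315.
p̂_st = 0.2725·0.394 + 0.0645·0.195 + 0.3315·0.591 + 0.3315·0.294 ≈ 0.41332... → 0.413.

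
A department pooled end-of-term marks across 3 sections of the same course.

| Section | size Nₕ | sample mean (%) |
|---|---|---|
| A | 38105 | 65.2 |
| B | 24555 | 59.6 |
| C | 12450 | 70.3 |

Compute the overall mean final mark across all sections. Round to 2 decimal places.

64.21

N = 75110; weights Wₕ = Nₕ/N = (0.5073, 0.3269, 0.1658).
x̄_st = Σ Wₕ·x̄ₕ = 0.5073·65.2 + 0.3269·59.6 + 0.1658·70.3 ≈ 64.2146...
→ 64.21.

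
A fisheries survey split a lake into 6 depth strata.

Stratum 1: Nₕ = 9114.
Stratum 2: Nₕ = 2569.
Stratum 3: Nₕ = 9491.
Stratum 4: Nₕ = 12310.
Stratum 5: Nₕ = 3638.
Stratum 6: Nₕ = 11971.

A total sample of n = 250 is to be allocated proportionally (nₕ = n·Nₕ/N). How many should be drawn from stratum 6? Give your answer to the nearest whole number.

N = 9114 + 2569 + 9491 + 12310 + 3638 + 11971 = 49093.
n_6 = 250·11971/49093 = 60.961... → 61.

61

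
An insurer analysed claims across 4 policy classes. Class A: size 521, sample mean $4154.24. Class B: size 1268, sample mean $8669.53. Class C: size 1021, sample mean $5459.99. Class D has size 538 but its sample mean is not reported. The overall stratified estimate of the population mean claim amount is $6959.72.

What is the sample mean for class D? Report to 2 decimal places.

8492.88

N = 521 + 1268 + 1021 + 538 = 3348.
Overall total = μ·N = 6959.72·3348 = 23301142.56.
Subtract the known strata: 521·4154.24 + 1268·8669.53 + 1021·5459.99 = 18731972.87.
Remaining total for class D: 23301142.56 − 18731972.87 = 4569169.69.
Divide by its size: 4569169.69 / 538 = 8492.8805... → 8492.88.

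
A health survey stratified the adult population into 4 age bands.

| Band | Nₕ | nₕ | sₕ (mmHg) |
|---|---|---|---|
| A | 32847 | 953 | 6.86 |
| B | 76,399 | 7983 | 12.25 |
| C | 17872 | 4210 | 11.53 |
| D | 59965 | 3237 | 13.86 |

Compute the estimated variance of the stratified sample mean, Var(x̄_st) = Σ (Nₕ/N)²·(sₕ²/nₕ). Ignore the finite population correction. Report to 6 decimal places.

N = 187083. Term for each stratum: Wₕ²sₕ²/nₕ.
Var(x̄_st) = 0.001522222 + 0.003134821 + 0.000288174 + 0.006096924 = 0.011042141 → 0.011042.

0.011042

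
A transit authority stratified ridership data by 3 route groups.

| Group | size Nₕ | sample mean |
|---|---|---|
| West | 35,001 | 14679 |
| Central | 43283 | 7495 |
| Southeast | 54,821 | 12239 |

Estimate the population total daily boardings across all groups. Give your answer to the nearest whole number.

West: 35001·14679 = 513779679
Central: 43283·7495 = 324406085
Southeast: 54821·12239 = 670954219
τ̂ = Σ Nₕx̄ₕ = 1509139983.

1509139983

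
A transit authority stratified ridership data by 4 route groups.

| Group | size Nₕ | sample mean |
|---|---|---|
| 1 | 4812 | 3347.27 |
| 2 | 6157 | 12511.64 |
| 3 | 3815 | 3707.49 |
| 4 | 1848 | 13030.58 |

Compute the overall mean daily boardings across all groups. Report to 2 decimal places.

7898.38

N = 16632; weights Wₕ = Nₕ/N = (0.2893, 0.3702, 0.2294, 0.1111).
x̄_st = Σ Wₕ·x̄ₕ = 0.2893·3347.27 + 0.3702·12511.64 + 0.2294·3707.49 + 0.1111·13030.58 ≈ 7898.3776...
→ 7898.38.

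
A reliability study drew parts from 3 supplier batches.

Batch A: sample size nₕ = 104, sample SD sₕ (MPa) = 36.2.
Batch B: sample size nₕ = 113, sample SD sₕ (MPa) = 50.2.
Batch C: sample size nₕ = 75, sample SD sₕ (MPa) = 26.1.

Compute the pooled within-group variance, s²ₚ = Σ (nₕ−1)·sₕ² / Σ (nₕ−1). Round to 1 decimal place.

1618.1

Degrees of freedom: 103 + 112 + 74 = 289.
Σ(nₕ−1)sₕ² = 103·1310.44 + 112·2520.04 + 74·681.21 = 467629.34.
s²ₚ = 467629.34 / 289 = 1618.095... → 1618.1.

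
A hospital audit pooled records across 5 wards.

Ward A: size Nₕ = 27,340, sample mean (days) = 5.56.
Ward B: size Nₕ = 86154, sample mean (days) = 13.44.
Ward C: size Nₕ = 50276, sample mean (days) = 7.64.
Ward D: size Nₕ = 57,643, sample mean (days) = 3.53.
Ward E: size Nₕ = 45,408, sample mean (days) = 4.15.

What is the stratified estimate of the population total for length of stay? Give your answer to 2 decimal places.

A: 27340·5.56 = 152010.4
B: 86154·13.44 = 1157909.76
C: 50276·7.64 = 384108.64
D: 57643·3.53 = 203479.79
E: 45408·4.15 = 188443.2
τ̂ = Σ Nₕx̄ₕ = 2085951.79.

2085951.79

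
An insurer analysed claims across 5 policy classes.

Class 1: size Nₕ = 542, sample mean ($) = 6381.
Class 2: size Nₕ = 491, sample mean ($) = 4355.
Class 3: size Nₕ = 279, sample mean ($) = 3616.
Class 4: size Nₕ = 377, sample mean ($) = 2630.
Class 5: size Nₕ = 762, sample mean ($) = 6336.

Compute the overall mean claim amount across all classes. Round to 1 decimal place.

x̄_st = (Σ Nₕx̄ₕ) / (Σ Nₕ) = (542·6381 + 491·4355 + 279·3616 + 377·2630 + 762·6336) / 2451
= 12425213 / 2451 = 5069.446... → 5069.4.

5069.4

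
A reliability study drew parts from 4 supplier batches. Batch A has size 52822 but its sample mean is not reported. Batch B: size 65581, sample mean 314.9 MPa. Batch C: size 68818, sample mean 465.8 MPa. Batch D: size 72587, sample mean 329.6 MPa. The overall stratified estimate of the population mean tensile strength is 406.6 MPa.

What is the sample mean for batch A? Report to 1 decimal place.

549.1

N = 52822 + 65581 + 68818 + 72587 = 259808.
Overall total = μ·N = 406.6·259808 = 105637932.8.
Subtract the known strata: 65581·314.9 + 68818·465.8 + 72587·329.6 = 76631556.5.
Remaining total for batch A: 105637932.8 − 76631556.5 = 29006376.3.
Divide by its size: 29006376.3 / 52822 = 549.134... → 549.1.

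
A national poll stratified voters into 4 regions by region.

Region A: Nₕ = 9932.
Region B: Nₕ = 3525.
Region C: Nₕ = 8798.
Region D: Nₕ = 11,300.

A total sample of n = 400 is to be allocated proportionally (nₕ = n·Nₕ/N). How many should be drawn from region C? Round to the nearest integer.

N = 9932 + 3525 + 8798 + 11300 = 33555.
n_C = 400·8798/33555 = 104.879... → 105.

105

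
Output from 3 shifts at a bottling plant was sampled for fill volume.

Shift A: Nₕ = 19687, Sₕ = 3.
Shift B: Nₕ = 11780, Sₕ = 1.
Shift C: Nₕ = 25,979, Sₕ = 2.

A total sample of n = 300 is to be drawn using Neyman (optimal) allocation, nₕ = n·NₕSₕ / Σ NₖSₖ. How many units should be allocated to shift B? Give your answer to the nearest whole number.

29

Σ NₕSₕ = 19687·3 + 11780·1 + 25979·2 = 122799.
Share for B: 11780/122799 = 0.09593.
n_B = 300 × 0.09593 = 28.779... → 29.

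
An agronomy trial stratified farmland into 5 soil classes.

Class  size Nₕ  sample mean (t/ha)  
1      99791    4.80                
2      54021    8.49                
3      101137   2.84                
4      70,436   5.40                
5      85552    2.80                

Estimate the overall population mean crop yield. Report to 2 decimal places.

x̄_st = (Σ Nₕx̄ₕ) / (Σ Nₕ) = (99791·4.80 + 54021·8.49 + 101137·2.84 + 70436·5.40 + 85552·2.80) / 410937
= 1844764.17 / 410937 = 4.4892... → 4.49.

4.49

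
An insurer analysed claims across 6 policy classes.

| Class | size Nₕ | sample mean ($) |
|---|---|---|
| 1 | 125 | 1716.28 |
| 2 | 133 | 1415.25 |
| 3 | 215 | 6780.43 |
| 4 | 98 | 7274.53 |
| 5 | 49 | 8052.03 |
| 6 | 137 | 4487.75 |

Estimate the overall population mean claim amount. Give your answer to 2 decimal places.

4732.93

N = 757; weights Wₕ = Nₕ/N = (0.1651, 0.1757, 0.2840, 0.1295, 0.0647, 0.1810).
x̄_st = Σ Wₕ·x̄ₕ = 0.1651·1716.28 + 0.1757·1415.25 + 0.2840·6780.43 + 0.1295·7274.53 + 0.0647·8052.03 + 0.1810·4487.75 ≈ 4732.9338...
→ 4732.93.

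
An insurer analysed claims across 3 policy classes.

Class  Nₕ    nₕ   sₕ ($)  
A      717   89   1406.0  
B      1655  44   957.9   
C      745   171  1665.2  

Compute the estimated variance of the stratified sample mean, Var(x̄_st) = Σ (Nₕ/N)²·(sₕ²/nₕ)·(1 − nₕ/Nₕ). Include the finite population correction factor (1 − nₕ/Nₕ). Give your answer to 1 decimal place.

7465.9

N = 3117. Term for each stratum: Wₕ²sₕ²/nₕ·(1−nₕ/Nₕ).
Var(x̄_st) = 1029.4039 + 5722.7873 + 713.7256 = 7465.9168 → 7465.9.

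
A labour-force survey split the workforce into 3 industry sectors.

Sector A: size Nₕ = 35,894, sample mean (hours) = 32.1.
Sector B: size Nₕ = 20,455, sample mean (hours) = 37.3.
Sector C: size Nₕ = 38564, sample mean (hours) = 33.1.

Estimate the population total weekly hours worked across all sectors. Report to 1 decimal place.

A: 35894·32.1 = 1152197.4
B: 20455·37.3 = 762971.5
C: 38564·33.1 = 1276468.4
τ̂ = Σ Nₕx̄ₕ = 3191637.3.

3191637.3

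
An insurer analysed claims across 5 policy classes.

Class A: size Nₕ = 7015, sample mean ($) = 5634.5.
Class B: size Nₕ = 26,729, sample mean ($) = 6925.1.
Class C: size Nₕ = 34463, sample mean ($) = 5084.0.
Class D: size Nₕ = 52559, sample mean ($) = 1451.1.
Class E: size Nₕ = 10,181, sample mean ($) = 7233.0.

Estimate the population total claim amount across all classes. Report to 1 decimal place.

549744445.3

Estimate total by summing Nₕ·x̄ₕ over strata.
7015·5634.5 + 26729·6925.1 + 34463·5084.0 + 52559·1451.1 + 10181·7233.0 = 39526017.5 + 185100997.9 + 175209892 + 76268364.9 + 73639173 = 549744445.3.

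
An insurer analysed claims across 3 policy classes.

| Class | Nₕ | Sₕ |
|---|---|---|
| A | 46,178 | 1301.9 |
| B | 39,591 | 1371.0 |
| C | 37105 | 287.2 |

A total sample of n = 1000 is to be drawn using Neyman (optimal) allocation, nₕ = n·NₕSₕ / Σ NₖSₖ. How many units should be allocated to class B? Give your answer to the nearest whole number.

Σ NₕSₕ = 46178·1301.9 + 39591·1371.0 + 37105·287.2 = 125054955.2.
Share for B: 54279261/125054955.2 = 0.43404.
n_B = 1000 × 0.43404 = 434.043... → 434.

434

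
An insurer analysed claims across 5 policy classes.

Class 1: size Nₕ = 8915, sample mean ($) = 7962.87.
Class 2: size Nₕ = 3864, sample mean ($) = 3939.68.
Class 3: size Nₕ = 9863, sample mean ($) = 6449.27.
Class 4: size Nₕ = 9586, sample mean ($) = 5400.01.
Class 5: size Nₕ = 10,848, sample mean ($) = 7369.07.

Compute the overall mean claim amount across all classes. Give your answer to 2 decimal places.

6535.55

N = 8915 + 3864 + 9863 + 9586 + 10848 = 43076.
Overall mean = Σ (Nₕ/N)·x̄ₕ — weight by population share, not a simple average.
Σ Nₕx̄ₕ = 8915·7962.87 + 3864·3939.68 + 9863·6449.27 + 9586·5400.01 + 10848·7369.07 = 70988986.05 + 15222923.52 + 63609150.01 + 51764495.86 + 79939671.36 = 281525226.8.
Divide by N: 281525226.8 / 43076 = 6535.5471... → 6535.55.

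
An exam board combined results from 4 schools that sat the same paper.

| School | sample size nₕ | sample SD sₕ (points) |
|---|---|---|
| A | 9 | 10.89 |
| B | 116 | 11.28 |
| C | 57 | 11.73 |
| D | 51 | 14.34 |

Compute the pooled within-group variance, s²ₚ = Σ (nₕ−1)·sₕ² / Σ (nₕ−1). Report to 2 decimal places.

A: (9−1)·10.89² = 8·118.5921 = 948.7368
B: (116−1)·11.28² = 115·127.2384 = 14632.416
C: (57−1)·11.73² = 56·137.5929 = 7705.2024
D: (51−1)·14.34² = 50·205.6356 = 10281.78
Numerator = 33568.1352; denominator = Σ(nₕ−1) = 229.
s²ₚ = 33568.1352/229 = 146.5857... → 146.59.

146.59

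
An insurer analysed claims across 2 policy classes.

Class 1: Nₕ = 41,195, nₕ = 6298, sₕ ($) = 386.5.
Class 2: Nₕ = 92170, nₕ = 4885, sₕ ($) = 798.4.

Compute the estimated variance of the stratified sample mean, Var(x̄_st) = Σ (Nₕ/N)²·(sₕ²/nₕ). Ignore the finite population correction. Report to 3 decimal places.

64.589

N = 133365; Wₕ = Nₕ/N.
class 1: (41195/133365)²·386.5²/6298 = 2.263089
class 2: (92170/133365)²·798.4²/4885 = 62.326383
Sum = 64.589472 → 64.589.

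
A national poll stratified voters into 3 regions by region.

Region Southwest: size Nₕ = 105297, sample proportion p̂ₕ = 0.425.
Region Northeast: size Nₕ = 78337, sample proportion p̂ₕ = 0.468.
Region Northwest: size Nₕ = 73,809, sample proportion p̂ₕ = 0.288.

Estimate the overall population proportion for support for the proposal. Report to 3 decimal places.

0.399

N = 105297 + 78337 + 73809 = 257443.
Overall proportion = Σ (Nₕ/N)·p̂ₕ.
Σ Nₕp̂ₕ = 44751.225 + 36661.716 + 21256.992 = 102669.933.
102669.933 / 257443 = 0.39881... → 0.399.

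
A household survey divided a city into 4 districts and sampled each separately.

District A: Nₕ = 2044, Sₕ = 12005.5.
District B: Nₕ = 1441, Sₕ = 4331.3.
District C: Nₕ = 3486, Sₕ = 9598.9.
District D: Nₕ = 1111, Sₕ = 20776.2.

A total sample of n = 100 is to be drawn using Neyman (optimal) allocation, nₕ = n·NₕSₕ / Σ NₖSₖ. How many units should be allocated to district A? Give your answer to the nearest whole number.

A: NₕSₕ = 2044·12005.5 = 24539242
B: NₕSₕ = 1441·4331.3 = 6241403.3
C: NₕSₕ = 3486·9598.9 = 33461765.4
D: NₕSₕ = 1111·20776.2 = 23082358.2
Σ NₕSₕ = 87324768.9.
n_A = 100·24539242/87324768.9 = 28.101... → 28.

28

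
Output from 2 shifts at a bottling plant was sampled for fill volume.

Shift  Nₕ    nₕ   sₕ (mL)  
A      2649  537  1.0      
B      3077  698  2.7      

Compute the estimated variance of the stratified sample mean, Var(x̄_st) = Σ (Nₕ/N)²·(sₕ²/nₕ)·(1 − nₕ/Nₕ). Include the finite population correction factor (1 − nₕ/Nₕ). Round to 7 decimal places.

N = 5726. Term for each stratum: Wₕ²sₕ²/nₕ·(1−nₕ/Nₕ).
Var(x̄_st) = 0.0003177598 + 0.0023318003 = 0.0026495601 → 0.0026496.

0.0026496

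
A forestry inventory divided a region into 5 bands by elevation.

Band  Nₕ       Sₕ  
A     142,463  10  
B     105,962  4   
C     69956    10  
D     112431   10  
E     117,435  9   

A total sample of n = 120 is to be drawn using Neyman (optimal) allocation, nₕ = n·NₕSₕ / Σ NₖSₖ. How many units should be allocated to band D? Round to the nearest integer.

Σ NₕSₕ = 142463·10 + 105962·4 + 69956·10 + 112431·10 + 117435·9 = 4729263.
Share for D: 1124310/4729263 = 0.23773.
n_D = 120 × 0.23773 = 28.528... → 29.

29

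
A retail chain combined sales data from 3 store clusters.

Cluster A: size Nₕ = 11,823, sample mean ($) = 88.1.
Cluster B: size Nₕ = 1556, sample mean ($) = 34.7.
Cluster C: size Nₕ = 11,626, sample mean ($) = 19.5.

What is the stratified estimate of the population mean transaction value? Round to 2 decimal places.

x̄_st = (Σ Nₕx̄ₕ) / (Σ Nₕ) = (11823·88.1 + 1556·34.7 + 11626·19.5) / 25005
= 1322306.5 / 25005 = 52.8817... → 52.88.

52.88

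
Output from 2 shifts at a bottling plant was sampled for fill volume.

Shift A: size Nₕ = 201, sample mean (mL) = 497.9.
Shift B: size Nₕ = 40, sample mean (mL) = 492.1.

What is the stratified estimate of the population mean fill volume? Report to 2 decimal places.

496.94

N = 201 + 40 = 241.
The stratified mean weights each stratum mean by its population share Nₕ/N.
Σ Nₕx̄ₕ = 201·497.9 + 40·492.1 = 100077.9 + 19684 = 119761.9.
Divide by N: 119761.9 / 241 = 496.9373... → 496.94.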